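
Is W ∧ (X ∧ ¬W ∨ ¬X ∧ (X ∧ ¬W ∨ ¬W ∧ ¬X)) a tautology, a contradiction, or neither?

W ∧ (X ∧ ¬W ∨ ¬X ∧ (X ∧ ¬W ∨ ¬W ∧ ¬X))
= W ∧ (X ∧ ¬W ∨ ¬X ∧ ¬W)   — distribution
= W ∧ ¬W   — distribution
= False   — complement

contradiction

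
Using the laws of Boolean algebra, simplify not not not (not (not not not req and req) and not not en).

not not not (not (not not not req and req) and not not en)
= not (not (not not not req and req) and not not en)   (double negation)
= not not not req and req or not en   (De Morgan)
= not req and req or not en   (double negation)
= not en   (complement / identity)

not en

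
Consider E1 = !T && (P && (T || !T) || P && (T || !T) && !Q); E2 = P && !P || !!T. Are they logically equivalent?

E1: !T && (P && (T || !T) || P && (T || !T) && !Q)
    = !T && P && (T || !T)
    = !T && P
E2: P && !P || !!T
    = P && !P || T
    = T
These differ: at P=1, Q=0, T=1, E1 = 0 but E2 = 1.

No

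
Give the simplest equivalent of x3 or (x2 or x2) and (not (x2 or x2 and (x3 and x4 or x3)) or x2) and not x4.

x3 or (x2 or x2) and (not (x2 or x2 and (x3 and x4 or x3)) or x2) and not x4
= x3 or (x2 or x2) and (not (x2 or x2 and x3) or x2) and not x4   (absorption)
= x3 or (x2 or x2) and (not x2 or x2) and not x4   (absorption)
= x3 or (x2 or x2 and not x2) and not x4   (distribution)
= x3 or x2 and not x4   (complement / identity)

x3 or x2 and not x4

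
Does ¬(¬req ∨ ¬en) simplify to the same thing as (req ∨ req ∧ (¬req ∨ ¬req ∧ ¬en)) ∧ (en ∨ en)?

E1: ¬(¬req ∨ ¬en)
    = req ∧ en   (De Morgan)
E2: (req ∨ req ∧ (¬req ∨ ¬req ∧ ¬en)) ∧ (en ∨ en)
    = (req ∨ req ∧ ¬req) ∧ (en ∨ en)   (absorption)
    = (req ∨ req ∧ ¬req) ∧ en   (idempotence)
    = req ∧ en   (complement / identity)
Both reduce to req ∧ en, so they are equivalent.

Yes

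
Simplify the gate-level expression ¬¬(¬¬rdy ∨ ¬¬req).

rdy ∨ req

¬¬(¬¬rdy ∨ ¬¬req)
= ¬(¬rdy ∧ ¬req)
= rdy ∨ req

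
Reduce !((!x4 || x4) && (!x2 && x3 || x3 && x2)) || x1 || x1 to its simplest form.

!x3 || x1

!((!x4 || x4) && (!x2 && x3 || x3 && x2)) || x1 || x1
= !(!x2 && x3 || x3 && x2) || x1 || x1   [complement / identity]
= !x3 || x1 || x1   [distribution]
= !x3 || x1   [idempotence]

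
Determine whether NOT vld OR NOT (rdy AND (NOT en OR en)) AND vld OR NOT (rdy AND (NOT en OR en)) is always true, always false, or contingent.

contingent

NOT vld OR NOT (rdy AND (NOT en OR en)) AND vld OR NOT (rdy AND (NOT en OR en))
= NOT vld OR NOT (rdy AND (NOT en OR en))   [absorption]
= NOT vld OR NOT rdy   [complement / identity]
This depends on rdy, vld, so it is not a constant.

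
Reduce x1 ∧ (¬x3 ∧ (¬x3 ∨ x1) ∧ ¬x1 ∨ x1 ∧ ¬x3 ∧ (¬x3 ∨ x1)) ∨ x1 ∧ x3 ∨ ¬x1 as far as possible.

x1 ∧ (¬x3 ∧ (¬x3 ∨ x1) ∧ ¬x1 ∨ x1 ∧ ¬x3 ∧ (¬x3 ∨ x1)) ∨ x1 ∧ x3 ∨ ¬x1
= x1 ∧ ¬x3 ∧ (¬x3 ∨ x1) ∨ x1 ∧ x3 ∨ ¬x1   [distribution]
= x1 ∧ ¬x3 ∨ x1 ∧ x3 ∨ ¬x1   [absorption]
= x1 ∨ ¬x1   [distribution]
= True   [complement]

True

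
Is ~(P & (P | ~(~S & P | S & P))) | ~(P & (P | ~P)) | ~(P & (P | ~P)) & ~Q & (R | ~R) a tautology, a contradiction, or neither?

neither

~(P & (P | ~(~S & P | S & P))) | ~(P & (P | ~P)) | ~(P & (P | ~P)) & ~Q & (R | ~R)
= ~(P & (P | ~P)) | ~(P & (P | ~P)) | ~(P & (P | ~P)) & ~Q & (R | ~R)   — distribution
= ~(P & (P | ~P)) | ~(P & (P | ~P)) & ~Q & (R | ~R)   — idempotence
= ~(P & (P | ~P)) | ~(P & (P | ~P)) & ~Q   — complement / identity
= ~(P & (P | ~P))   — absorption
= ~P   — complement / identity
This depends on P, so it is not a constant.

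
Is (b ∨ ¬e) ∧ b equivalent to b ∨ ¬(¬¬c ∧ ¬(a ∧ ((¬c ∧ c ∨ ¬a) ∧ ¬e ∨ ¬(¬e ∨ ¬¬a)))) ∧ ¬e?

No

E1: (b ∨ ¬e) ∧ b
    = b   (absorption)
E2: b ∨ ¬(¬¬c ∧ ¬(a ∧ ((¬c ∧ c ∨ ¬a) ∧ ¬e ∨ ¬(¬e ∨ ¬¬a)))) ∧ ¬e
    = b ∨ ¬(¬¬c ∧ ¬(a ∧ ((¬c ∧ c ∨ ¬a) ∧ ¬e ∨ e ∧ ¬a))) ∧ ¬e   (De Morgan)
    = b ∨ ¬(¬¬c ∧ ¬(a ∧ (¬a ∧ ¬e ∨ e ∧ ¬a))) ∧ ¬e   (complement / identity)
    = b ∨ (¬c ∨ a ∧ (¬a ∧ ¬e ∨ e ∧ ¬a)) ∧ ¬e   (De Morgan)
    = b ∨ (¬c ∨ a ∧ ¬a) ∧ ¬e   (distribution)
    = b ∨ ¬c ∧ ¬e   (complement / identity)
These differ: at a=0, b=0, c=0, e=0, E1 = 0 but E2 = 1.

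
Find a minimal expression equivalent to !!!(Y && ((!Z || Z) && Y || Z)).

!Y

!!!(Y && ((!Z || Z) && Y || Z))
= !!!(Y && (Y || Z))   [complement / identity]
= !!!Y   [absorption]
= !Y   [double negation]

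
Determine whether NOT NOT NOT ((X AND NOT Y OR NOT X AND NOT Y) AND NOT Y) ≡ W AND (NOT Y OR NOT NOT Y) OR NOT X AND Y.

No

E1: NOT NOT NOT ((X AND NOT Y OR NOT X AND NOT Y) AND NOT Y)
    = NOT NOT NOT (NOT Y AND NOT Y)   (distribution)
    = NOT NOT NOT NOT Y   (idempotence)
    = NOT NOT Y   (double negation)
    = Y   (double negation)
E2: W AND (NOT Y OR NOT NOT Y) OR NOT X AND Y
    = W AND (NOT Y OR Y) OR NOT X AND Y   (double negation)
    = W OR NOT X AND Y   (complement / identity)
These differ: at W=1, X=1, Y=0, E1 = 0 but E2 = 1.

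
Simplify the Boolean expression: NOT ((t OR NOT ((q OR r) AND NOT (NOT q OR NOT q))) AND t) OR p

NOT t OR p

NOT ((t OR NOT ((q OR r) AND NOT (NOT q OR NOT q))) AND t) OR p
= NOT ((t OR NOT ((q OR r) AND q AND q)) AND t) OR p   — De Morgan
= NOT ((t OR NOT ((q OR r) AND q)) AND t) OR p   — idempotence
= NOT ((t OR NOT q) AND t) OR p   — absorption
= NOT t OR p   — absorption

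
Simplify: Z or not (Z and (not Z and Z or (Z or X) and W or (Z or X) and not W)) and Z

Z

Z or not (Z and (not Z and Z or (Z or X) and W or (Z or X) and not W)) and Z
= Z or not (Z and (not Z and Z or Z or X)) and Z   (distribution)
= Z or not (Z and (Z or X)) and Z   (complement / identity)
= Z or not Z and Z   (absorption)
= Z   (complement / identity)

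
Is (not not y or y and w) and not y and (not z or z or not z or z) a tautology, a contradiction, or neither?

contradiction

(not not y or y and w) and not y and (not z or z or not z or z)
= (not not y or y and w) and not y and (not z or z)   (idempotence)
= (not not y or y and w) and not y   (complement / identity)
= (y or y and w) and not y   (double negation)
= y and not y   (absorption)
= False   (complement)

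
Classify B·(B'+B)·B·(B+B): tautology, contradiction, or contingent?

B·(B'+B)·B·(B+B)
= B·(B'+B)·B·B   [idempotence]
= B·B·B   [complement / identity]
= B·B   [idempotence]
= B   [idempotence]
This depends on B, so it is not a constant.

contingent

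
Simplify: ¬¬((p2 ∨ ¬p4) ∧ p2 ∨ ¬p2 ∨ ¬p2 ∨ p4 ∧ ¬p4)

True

¬¬((p2 ∨ ¬p4) ∧ p2 ∨ ¬p2 ∨ ¬p2 ∨ p4 ∧ ¬p4)
= ¬¬(p2 ∨ ¬p2 ∨ ¬p2 ∨ p4 ∧ ¬p4)   (absorption)
= ¬¬(p2 ∨ ¬p2 ∨ p4 ∧ ¬p4)   (idempotence)
= p2 ∨ ¬p2 ∨ p4 ∧ ¬p4   (double negation)
= p2 ∨ ¬p2   (complement / identity)
= True   (complement)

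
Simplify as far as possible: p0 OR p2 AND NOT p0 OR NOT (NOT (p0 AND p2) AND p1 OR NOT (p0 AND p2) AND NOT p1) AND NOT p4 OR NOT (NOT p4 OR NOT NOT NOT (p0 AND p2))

p0 OR p2 AND NOT p0 OR NOT (NOT (p0 AND p2) AND p1 OR NOT (p0 AND p2) AND NOT p1) AND NOT p4 OR NOT (NOT p4 OR NOT NOT NOT (p0 AND p2))
= p0 OR p2 AND NOT p0 OR NOT NOT (p0 AND p2) AND NOT p4 OR NOT (NOT p4 OR NOT NOT NOT (p0 AND p2))   (distribution)
= p0 OR p2 AND NOT p0 OR NOT NOT (p0 AND p2) AND NOT p4 OR p4 AND NOT NOT (p0 AND p2)   (De Morgan)
= p0 OR p2 AND NOT p0 OR NOT NOT (p0 AND p2)   (distribution)
= p0 OR p2 AND NOT p0 OR p0 AND p2   (double negation)
= p0 OR p2   (distribution)

p0 OR p2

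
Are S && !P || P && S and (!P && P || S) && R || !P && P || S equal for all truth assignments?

Yes

E1: S && !P || P && S
    = S   — distribution
E2: (!P && P || S) && R || !P && P || S
    = !P && P || S   — absorption
    = S   — complement / identity
Both reduce to S, so they are equivalent.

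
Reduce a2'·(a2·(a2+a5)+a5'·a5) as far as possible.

a2'·(a2·(a2+a5)+a5'·a5)
= a2'·(a2+a5'·a5)
= a2'·a2
= 0

0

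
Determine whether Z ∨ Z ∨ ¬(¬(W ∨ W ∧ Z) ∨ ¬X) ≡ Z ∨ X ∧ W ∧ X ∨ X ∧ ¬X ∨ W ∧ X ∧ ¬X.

Yes

E1: Z ∨ Z ∨ ¬(¬(W ∨ W ∧ Z) ∨ ¬X)
    = Z ∨ ¬(¬(W ∨ W ∧ Z) ∨ ¬X)   (idempotence)
    = Z ∨ ¬(¬W ∨ ¬X)   (absorption)
    = Z ∨ W ∧ X   (De Morgan)
E2: Z ∨ X ∧ W ∧ X ∨ X ∧ ¬X ∨ W ∧ X ∧ ¬X
    = Z ∨ X ∧ W ∧ X ∨ W ∧ X ∧ ¬X   (complement / identity)
    = Z ∨ W ∧ X   (distribution)
Both reduce to Z ∨ W ∧ X, so they are equivalent.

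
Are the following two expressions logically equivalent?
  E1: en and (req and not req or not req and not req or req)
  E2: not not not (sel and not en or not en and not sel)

E1: en and (req and not req or not req and not req or req)
    = en and (not req or req)   [distribution]
    = en   [complement / identity]
E2: not not not (sel and not en or not en and not sel)
    = not not not not en   [distribution]
    = not not en   [double negation]
    = en   [double negation]
Both reduce to en, so they are equivalent.

Yes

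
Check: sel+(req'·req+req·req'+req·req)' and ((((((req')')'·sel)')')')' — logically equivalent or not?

E1: sel+(req'·req+req·req'+req·req)'
    = sel+(req'·req+req·req)'   — complement / identity
    = sel+req'   — distribution
E2: ((((((req')')'·sel)')')')'
    = ((((req')')'·sel)')'   — double negation
    = ((req'·sel)')'   — double negation
    = req'·sel   — double negation
These differ: at req=0, sel=0, E1 = 1 but E2 = 0.

No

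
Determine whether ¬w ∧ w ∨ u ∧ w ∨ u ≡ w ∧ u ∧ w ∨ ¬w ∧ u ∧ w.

E1: ¬w ∧ w ∨ u ∧ w ∨ u
    = u ∧ w ∨ u   [complement / identity]
    = u   [absorption]
E2: w ∧ u ∧ w ∨ ¬w ∧ u ∧ w
    = u ∧ w   [distribution]
These differ: at u=1, w=0, E1 = 1 but E2 = 0.

No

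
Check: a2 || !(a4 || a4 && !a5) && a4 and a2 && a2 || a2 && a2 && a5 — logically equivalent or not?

E1: a2 || !(a4 || a4 && !a5) && a4
    = a2 || !a4 && a4   (absorption)
    = a2   (complement / identity)
E2: a2 && a2 || a2 && a2 && a5
    = a2 && a2   (absorption)
    = a2   (idempotence)
Both reduce to a2, so they are equivalent.

Yes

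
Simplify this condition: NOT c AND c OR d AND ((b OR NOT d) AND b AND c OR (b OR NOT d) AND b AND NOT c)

d AND b

NOT c AND c OR d AND ((b OR NOT d) AND b AND c OR (b OR NOT d) AND b AND NOT c)
= NOT c AND c OR d AND (b OR NOT d) AND b   [distribution]
= d AND (b OR NOT d) AND b   [complement / identity]
= d AND b   [absorption]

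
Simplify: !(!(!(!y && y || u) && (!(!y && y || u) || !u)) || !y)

!u && y

!(!(!(!y && y || u) && (!(!y && y || u) || !u)) || !y)
= !(!!(!y && y || u) || !y)   [absorption]
= !(!!u || !y)   [complement / identity]
= !u && y   [De Morgan]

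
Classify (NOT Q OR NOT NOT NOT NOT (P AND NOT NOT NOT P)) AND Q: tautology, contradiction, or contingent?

(NOT Q OR NOT NOT NOT NOT (P AND NOT NOT NOT P)) AND Q
= (NOT Q OR NOT NOT (P AND NOT NOT NOT P)) AND Q   (double negation)
= (NOT Q OR P AND NOT NOT NOT P) AND Q   (double negation)
= (NOT Q OR P AND NOT P) AND Q   (double negation)
= NOT Q AND Q   (complement / identity)
= FALSE   (complement)

contradiction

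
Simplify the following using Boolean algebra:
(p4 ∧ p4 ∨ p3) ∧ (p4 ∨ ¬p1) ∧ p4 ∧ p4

(p4 ∧ p4 ∨ p3) ∧ (p4 ∨ ¬p1) ∧ p4 ∧ p4
= (p4 ∧ p4 ∨ p3) ∧ p4 ∧ p4   — absorption
= p4 ∧ p4   — absorption
= p4   — idempotence

p4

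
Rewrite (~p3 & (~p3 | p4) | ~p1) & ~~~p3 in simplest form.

~p3

(~p3 & (~p3 | p4) | ~p1) & ~~~p3
= (~p3 | ~p1) & ~~~p3   [absorption]
= (~p3 | ~p1) & ~p3   [double negation]
= ~p3   [absorption]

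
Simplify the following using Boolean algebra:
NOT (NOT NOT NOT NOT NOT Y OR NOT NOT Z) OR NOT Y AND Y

Y AND NOT Z

NOT (NOT NOT NOT NOT NOT Y OR NOT NOT Z) OR NOT Y AND Y
= NOT NOT NOT NOT Y AND NOT Z OR NOT Y AND Y   — De Morgan
= NOT NOT NOT NOT Y AND NOT Z   — complement / identity
= NOT NOT Y AND NOT Z   — double negation
= Y AND NOT Z   — double negation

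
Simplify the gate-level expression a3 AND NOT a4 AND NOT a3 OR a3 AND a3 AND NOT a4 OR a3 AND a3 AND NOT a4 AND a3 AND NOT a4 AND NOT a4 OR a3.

a3 AND NOT a4 AND NOT a3 OR a3 AND a3 AND NOT a4 OR a3 AND a3 AND NOT a4 AND a3 AND NOT a4 AND NOT a4 OR a3
= a3 AND NOT a4 AND NOT a3 OR a3 AND a3 AND NOT a4 OR a3 AND a3 AND NOT a4 AND NOT a4 OR a3   [idempotence]
= a3 AND NOT a4 AND NOT a3 OR a3 AND a3 AND NOT a4 OR a3   [absorption]
= a3 AND NOT a4 OR a3   [distribution]
= a3   [absorption]

a3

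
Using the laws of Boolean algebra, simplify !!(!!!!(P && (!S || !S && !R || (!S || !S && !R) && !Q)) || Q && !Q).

!!(!!!!(P && (!S || !S && !R || (!S || !S && !R) && !Q)) || Q && !Q)
= !!(!!!!(P && (!S || !S && !R)) || Q && !Q)   [absorption]
= !!!!!!(P && (!S || !S && !R))   [complement / identity]
= !!!!(P && (!S || !S && !R))   [double negation]
= !!(P && (!S || !S && !R))   [double negation]
= P && (!S || !S && !R)   [double negation]
= P && !S   [absorption]

P && !S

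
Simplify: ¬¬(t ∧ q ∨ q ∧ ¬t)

¬¬(t ∧ q ∨ q ∧ ¬t)
= ¬¬q   [distribution]
= q   [double negation]

q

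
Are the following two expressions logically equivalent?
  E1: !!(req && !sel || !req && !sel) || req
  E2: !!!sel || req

Yes

E1: !!(req && !sel || !req && !sel) || req
    = !!!sel || req   — distribution
    = !sel || req   — double negation
E2: !!!sel || req
    = !sel || req   — double negation
Both reduce to !sel || req, so they are equivalent.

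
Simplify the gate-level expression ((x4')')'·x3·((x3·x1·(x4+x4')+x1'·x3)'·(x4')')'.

x4'·x3

((x4')')'·x3·((x3·x1·(x4+x4')+x1'·x3)'·(x4')')'
= ((x4')')'·x3·((x3·x1+x1'·x3)'·(x4')')'   [complement / identity]
= ((x4')')'·x3·(x3'·(x4')')'   [distribution]
= x4'·x3·(x3'·(x4')')'   [double negation]
= x4'·x3·(x3+x4')   [De Morgan]
= x4'·x3   [absorption]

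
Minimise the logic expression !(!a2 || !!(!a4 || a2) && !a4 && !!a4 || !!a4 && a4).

!(!a2 || !!(!a4 || a2) && !a4 && !!a4 || !!a4 && a4)
= !(!a2 || (!a4 || a2) && !a4 && !!a4 || !!a4 && a4)
= !(!a2 || !a4 && !!a4 || !!a4 && a4)
= !(!a2 || !!a4)
= a2 && !a4

a2 && !a4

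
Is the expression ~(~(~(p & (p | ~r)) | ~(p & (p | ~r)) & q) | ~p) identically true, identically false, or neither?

identically false

~(~(~(p & (p | ~r)) | ~(p & (p | ~r)) & q) | ~p)
= ~(~~(p & (p | ~r)) | ~p)   — absorption
= ~(p & (p | ~r)) & p   — De Morgan
= ~p & p   — absorption
= 0   — complement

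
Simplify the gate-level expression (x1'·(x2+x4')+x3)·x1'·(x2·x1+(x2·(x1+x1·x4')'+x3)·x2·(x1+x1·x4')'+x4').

x1'·(x2+x4')

(x1'·(x2+x4')+x3)·x1'·(x2·x1+(x2·(x1+x1·x4')'+x3)·x2·(x1+x1·x4')'+x4')
= (x1'·(x2+x4')+x3)·x1'·(x2·x1+x2·(x1+x1·x4')'+x4')
= (x1'·(x2+x4')+x3)·x1'·(x2·x1+x2·x1'+x4')
= (x1'·(x2+x4')+x3)·x1'·(x2+x4')
= x1'·(x2+x4')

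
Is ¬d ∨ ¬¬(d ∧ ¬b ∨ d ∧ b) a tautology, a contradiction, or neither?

tautology

¬d ∨ ¬¬(d ∧ ¬b ∨ d ∧ b)
= ¬d ∨ d ∧ ¬b ∨ d ∧ b   (double negation)
= ¬d ∨ d   (distribution)
= True   (complement)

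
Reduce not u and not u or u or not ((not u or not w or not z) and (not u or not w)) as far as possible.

not u and not u or u or not ((not u or not w or not z) and (not u or not w))
= not u and not u or u or not (not u or not w)   (absorption)
= not u and not u or u or u and w   (De Morgan)
= not u and not u or u   (absorption)
= not u or u   (idempotence)
= True   (complement)

True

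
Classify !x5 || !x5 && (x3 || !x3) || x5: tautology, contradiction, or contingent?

tautology

!x5 || !x5 && (x3 || !x3) || x5
= !x5 || !x5 || x5   [complement / identity]
= !x5 || x5   [idempotence]
= true   [complement]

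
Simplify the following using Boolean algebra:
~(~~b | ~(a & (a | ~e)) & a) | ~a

~b | ~a

~(~~b | ~(a & (a | ~e)) & a) | ~a
= ~(~~b | ~a & a) | ~a
= ~(b | ~a & a) | ~a
= ~b | ~a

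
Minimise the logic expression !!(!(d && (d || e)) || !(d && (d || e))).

!d

!!(!(d && (d || e)) || !(d && (d || e)))
= !!!(d && (d || e))
= !!!d
= !d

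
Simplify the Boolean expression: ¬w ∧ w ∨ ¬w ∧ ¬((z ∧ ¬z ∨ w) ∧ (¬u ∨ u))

¬w

¬w ∧ w ∨ ¬w ∧ ¬((z ∧ ¬z ∨ w) ∧ (¬u ∨ u))
= ¬w ∧ w ∨ ¬w ∧ ¬(w ∧ (¬u ∨ u))   — complement / identity
= ¬w ∧ w ∨ ¬w ∧ ¬w   — complement / identity
= ¬w   — distribution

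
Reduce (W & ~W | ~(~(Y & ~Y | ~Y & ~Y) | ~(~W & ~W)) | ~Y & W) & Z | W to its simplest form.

(W & ~W | ~(~(Y & ~Y | ~Y & ~Y) | ~(~W & ~W)) | ~Y & W) & Z | W
= (W & ~W | ~(~~Y | ~(~W & ~W)) | ~Y & W) & Z | W   — distribution
= (W & ~W | ~Y & ~W & ~W | ~Y & W) & Z | W   — De Morgan
= (~Y & ~W & ~W | ~Y & W) & Z | W   — complement / identity
= (~Y & ~W | ~Y & W) & Z | W   — idempotence
= ~Y & Z | W   — distribution

~Y & Z | W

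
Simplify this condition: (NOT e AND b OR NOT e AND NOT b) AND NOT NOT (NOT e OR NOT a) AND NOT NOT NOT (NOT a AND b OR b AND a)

NOT e AND NOT b

(NOT e AND b OR NOT e AND NOT b) AND NOT NOT (NOT e OR NOT a) AND NOT NOT NOT (NOT a AND b OR b AND a)
= (NOT e AND b OR NOT e AND NOT b) AND (NOT e OR NOT a) AND NOT NOT NOT (NOT a AND b OR b AND a)
= NOT e AND (NOT e OR NOT a) AND NOT NOT NOT (NOT a AND b OR b AND a)
= NOT e AND (NOT e OR NOT a) AND NOT (NOT a AND b OR b AND a)
= NOT e AND NOT (NOT a AND b OR b AND a)
= NOT e AND NOT b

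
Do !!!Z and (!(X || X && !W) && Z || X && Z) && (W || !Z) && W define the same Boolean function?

No

E1: !!!Z
    = !Z   [double negation]
E2: (!(X || X && !W) && Z || X && Z) && (W || !Z) && W
    = (!X && Z || X && Z) && (W || !Z) && W   [absorption]
    = Z && (W || !Z) && W   [distribution]
    = Z && W   [absorption]
These differ: at W=1, X=0, Z=0, E1 = 1 but E2 = 0.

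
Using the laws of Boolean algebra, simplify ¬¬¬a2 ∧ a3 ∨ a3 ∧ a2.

¬¬¬a2 ∧ a3 ∨ a3 ∧ a2
= ¬a2 ∧ a3 ∨ a3 ∧ a2
= a3

a3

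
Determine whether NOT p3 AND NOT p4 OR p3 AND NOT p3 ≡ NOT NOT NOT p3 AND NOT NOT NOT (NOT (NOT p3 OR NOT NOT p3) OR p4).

Yes

E1: NOT p3 AND NOT p4 OR p3 AND NOT p3
    = NOT p3 AND NOT p4   [complement / identity]
E2: NOT NOT NOT p3 AND NOT NOT NOT (NOT (NOT p3 OR NOT NOT p3) OR p4)
    = NOT p3 AND NOT NOT NOT (NOT (NOT p3 OR NOT NOT p3) OR p4)   [double negation]
    = NOT p3 AND NOT NOT NOT (p3 AND NOT p3 OR p4)   [De Morgan]
    = NOT p3 AND NOT (p3 AND NOT p3 OR p4)   [double negation]
    = NOT p3 AND NOT p4   [complement / identity]
Both reduce to NOT p3 AND NOT p4, so they are equivalent.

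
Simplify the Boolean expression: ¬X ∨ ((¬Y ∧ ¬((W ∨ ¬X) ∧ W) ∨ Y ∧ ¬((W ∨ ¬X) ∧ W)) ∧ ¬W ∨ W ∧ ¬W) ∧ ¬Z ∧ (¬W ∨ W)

¬X ∨ ((¬Y ∧ ¬((W ∨ ¬X) ∧ W) ∨ Y ∧ ¬((W ∨ ¬X) ∧ W)) ∧ ¬W ∨ W ∧ ¬W) ∧ ¬Z ∧ (¬W ∨ W)
= ¬X ∨ (¬((W ∨ ¬X) ∧ W) ∧ ¬W ∨ W ∧ ¬W) ∧ ¬Z ∧ (¬W ∨ W)   (distribution)
= ¬X ∨ (¬W ∧ ¬W ∨ W ∧ ¬W) ∧ ¬Z ∧ (¬W ∨ W)   (absorption)
= ¬X ∨ ¬W ∧ ¬Z ∧ (¬W ∨ W)   (distribution)
= ¬X ∨ ¬W ∧ ¬Z   (complement / identity)

¬X ∨ ¬W ∧ ¬Z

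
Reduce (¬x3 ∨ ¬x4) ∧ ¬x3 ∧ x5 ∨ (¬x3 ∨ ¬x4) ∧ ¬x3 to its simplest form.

(¬x3 ∨ ¬x4) ∧ ¬x3 ∧ x5 ∨ (¬x3 ∨ ¬x4) ∧ ¬x3
= (¬x3 ∨ ¬x4) ∧ ¬x3   (absorption)
= ¬x3   (absorption)

¬x3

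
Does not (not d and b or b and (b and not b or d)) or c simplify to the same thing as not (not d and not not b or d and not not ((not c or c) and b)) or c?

Yes

E1: not (not d and b or b and (b and not b or d)) or c
    = not (not d and b or b and d) or c   [complement / identity]
    = not b or c   [distribution]
E2: not (not d and not not b or d and not not ((not c or c) and b)) or c
    = not (not d and not not b or d and not not b) or c   [complement / identity]
    = not not not b or c   [distribution]
    = not b or c   [double negation]
Both reduce to not b or c, so they are equivalent.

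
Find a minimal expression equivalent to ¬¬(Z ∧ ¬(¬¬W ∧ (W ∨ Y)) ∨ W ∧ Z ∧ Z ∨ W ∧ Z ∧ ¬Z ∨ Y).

¬¬(Z ∧ ¬(¬¬W ∧ (W ∨ Y)) ∨ W ∧ Z ∧ Z ∨ W ∧ Z ∧ ¬Z ∨ Y)
= ¬¬(Z ∧ ¬(¬¬W ∧ (W ∨ Y)) ∨ W ∧ Z ∨ Y)
= Z ∧ ¬(¬¬W ∧ (W ∨ Y)) ∨ W ∧ Z ∨ Y
= Z ∧ ¬(W ∧ (W ∨ Y)) ∨ W ∧ Z ∨ Y
= Z ∧ ¬W ∨ W ∧ Z ∨ Y
= Z ∨ Y

Z ∨ Y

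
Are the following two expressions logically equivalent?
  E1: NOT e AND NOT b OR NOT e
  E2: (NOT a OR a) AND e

E1: NOT e AND NOT b OR NOT e
    = NOT e   [absorption]
E2: (NOT a OR a) AND e
    = e   [complement / identity]
These differ: at a=0, b=0, e=0, E1 = 1 but E2 = 0.

No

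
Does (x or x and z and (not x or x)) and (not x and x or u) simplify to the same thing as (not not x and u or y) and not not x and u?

E1: (x or x and z and (not x or x)) and (not x and x or u)
    = (x or x and z and (not x or x)) and u   — complement / identity
    = (x or x and z) and u   — complement / identity
    = x and u   — absorption
E2: (not not x and u or y) and not not x and u
    = not not x and u   — absorption
    = x and u   — double negation
Both reduce to x and u, so they are equivalent.

Yes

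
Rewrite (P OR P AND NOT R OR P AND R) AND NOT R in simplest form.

P AND NOT R

(P OR P AND NOT R OR P AND R) AND NOT R
= (P OR P AND R) AND NOT R
= P AND NOT R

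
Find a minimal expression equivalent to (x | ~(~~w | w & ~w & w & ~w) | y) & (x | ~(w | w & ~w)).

(x | ~(~~w | w & ~w & w & ~w) | y) & (x | ~(w | w & ~w))
= (x | ~(w | w & ~w & w & ~w) | y) & (x | ~(w | w & ~w))
= (x | ~(w | w & ~w) | y) & (x | ~(w | w & ~w))
= x | ~(w | w & ~w)
= x | ~w

x | ~w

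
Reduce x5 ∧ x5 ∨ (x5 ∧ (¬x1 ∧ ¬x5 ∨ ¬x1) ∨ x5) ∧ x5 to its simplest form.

x5 ∧ x5 ∨ (x5 ∧ (¬x1 ∧ ¬x5 ∨ ¬x1) ∨ x5) ∧ x5
= x5 ∧ x5 ∨ (x5 ∧ ¬x1 ∨ x5) ∧ x5   [absorption]
= x5 ∧ x5 ∨ x5 ∧ x5   [absorption]
= x5 ∧ x5   [idempotence]
= x5   [idempotence]

x5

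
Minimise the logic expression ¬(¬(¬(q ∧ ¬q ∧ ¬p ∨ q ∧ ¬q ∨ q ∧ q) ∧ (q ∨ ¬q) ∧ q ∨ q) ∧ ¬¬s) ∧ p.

(q ∨ ¬s) ∧ p

¬(¬(¬(q ∧ ¬q ∧ ¬p ∨ q ∧ ¬q ∨ q ∧ q) ∧ (q ∨ ¬q) ∧ q ∨ q) ∧ ¬¬s) ∧ p
= ¬(¬(¬(q ∧ ¬q ∧ ¬p ∨ q ∧ ¬q ∨ q ∧ q) ∧ q ∨ q) ∧ ¬¬s) ∧ p   — complement / identity
= (¬(q ∧ ¬q ∧ ¬p ∨ q ∧ ¬q ∨ q ∧ q) ∧ q ∨ q ∨ ¬s) ∧ p   — De Morgan
= (¬(q ∧ ¬q ∨ q ∧ q) ∧ q ∨ q ∨ ¬s) ∧ p   — absorption
= (¬q ∧ q ∨ q ∨ ¬s) ∧ p   — distribution
= (q ∨ ¬s) ∧ p   — complement / identity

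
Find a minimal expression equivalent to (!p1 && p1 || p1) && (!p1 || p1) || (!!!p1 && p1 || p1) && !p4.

(!p1 && p1 || p1) && (!p1 || p1) || (!!!p1 && p1 || p1) && !p4
= (!p1 && p1 || p1) && (!p1 || p1) || (!p1 && p1 || p1) && !p4   (double negation)
= !p1 && p1 || p1 || (!p1 && p1 || p1) && !p4   (complement / identity)
= !p1 && p1 || p1   (absorption)
= p1   (complement / identity)

p1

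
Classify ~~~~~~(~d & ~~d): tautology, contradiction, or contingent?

~~~~~~(~d & ~~d)
= ~~~~~~(~d & d)   [double negation]
= ~~~~(~d & d)   [double negation]
= ~~(~d & d)   [double negation]
= ~d & d   [double negation]
= 0   [complement]

contradiction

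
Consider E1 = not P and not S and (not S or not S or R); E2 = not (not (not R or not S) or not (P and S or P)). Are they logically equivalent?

E1: not P and not S and (not S or not S or R)
    = not P and not S and (not S or R)
    = not P and not S
E2: not (not (not R or not S) or not (P and S or P))
    = (not R or not S) and (P and S or P)
    = (not R or not S) and P
These differ: at P=1, R=0, S=0, E1 = 0 but E2 = 1.

No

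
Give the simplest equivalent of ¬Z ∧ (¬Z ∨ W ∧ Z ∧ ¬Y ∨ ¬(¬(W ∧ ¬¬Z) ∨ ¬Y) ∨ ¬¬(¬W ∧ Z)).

¬Z

¬Z ∧ (¬Z ∨ W ∧ Z ∧ ¬Y ∨ ¬(¬(W ∧ ¬¬Z) ∨ ¬Y) ∨ ¬¬(¬W ∧ Z))
= ¬Z ∧ (¬Z ∨ W ∧ Z ∧ ¬Y ∨ ¬(¬(W ∧ Z) ∨ ¬Y) ∨ ¬¬(¬W ∧ Z))   [double negation]
= ¬Z ∧ (¬Z ∨ W ∧ Z ∧ ¬Y ∨ W ∧ Z ∧ Y ∨ ¬¬(¬W ∧ Z))   [De Morgan]
= ¬Z ∧ (¬Z ∨ W ∧ Z ∧ ¬Y ∨ W ∧ Z ∧ Y ∨ ¬W ∧ Z)   [double negation]
= ¬Z ∧ (¬Z ∨ W ∧ Z ∨ ¬W ∧ Z)   [distribution]
= ¬Z ∧ (¬Z ∨ Z)   [distribution]
= ¬Z   [complement / identity]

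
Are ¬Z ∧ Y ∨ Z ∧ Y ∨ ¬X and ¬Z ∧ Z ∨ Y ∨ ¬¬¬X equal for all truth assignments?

Yes

E1: ¬Z ∧ Y ∨ Z ∧ Y ∨ ¬X
    = Y ∨ ¬X
E2: ¬Z ∧ Z ∨ Y ∨ ¬¬¬X
    = ¬Z ∧ Z ∨ Y ∨ ¬X
    = Y ∨ ¬X
Both reduce to Y ∨ ¬X, so they are equivalent.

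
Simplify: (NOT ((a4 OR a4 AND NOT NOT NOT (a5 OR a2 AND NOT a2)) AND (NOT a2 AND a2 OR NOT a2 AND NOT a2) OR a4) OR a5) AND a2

(NOT ((a4 OR a4 AND NOT NOT NOT (a5 OR a2 AND NOT a2)) AND (NOT a2 AND a2 OR NOT a2 AND NOT a2) OR a4) OR a5) AND a2
= (NOT ((a4 OR a4 AND NOT (a5 OR a2 AND NOT a2)) AND (NOT a2 AND a2 OR NOT a2 AND NOT a2) OR a4) OR a5) AND a2   (double negation)
= (NOT ((a4 OR a4 AND NOT a5) AND (NOT a2 AND a2 OR NOT a2 AND NOT a2) OR a4) OR a5) AND a2   (complement / identity)
= (NOT ((a4 OR a4 AND NOT a5) AND NOT a2 OR a4) OR a5) AND a2   (distribution)
= (NOT (a4 AND NOT a2 OR a4) OR a5) AND a2   (absorption)
= (NOT a4 OR a5) AND a2   (absorption)

(NOT a4 OR a5) AND a2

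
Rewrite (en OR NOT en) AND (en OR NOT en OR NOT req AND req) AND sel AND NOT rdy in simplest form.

sel AND NOT rdy

(en OR NOT en) AND (en OR NOT en OR NOT req AND req) AND sel AND NOT rdy
= (en OR NOT en) AND (en OR NOT en) AND sel AND NOT rdy   — complement / identity
= (en OR NOT en) AND sel AND NOT rdy   — idempotence
= sel AND NOT rdy   — complement / identity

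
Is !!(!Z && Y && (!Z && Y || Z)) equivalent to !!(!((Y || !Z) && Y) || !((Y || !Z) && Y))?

No

E1: !!(!Z && Y && (!Z && Y || Z))
    = !!(!Z && Y)   — absorption
    = !Z && Y   — double negation
E2: !!(!((Y || !Z) && Y) || !((Y || !Z) && Y))
    = !!!((Y || !Z) && Y)   — idempotence
    = !!!Y   — absorption
    = !Y   — double negation
These differ: at Y=0, Z=0, E1 = 0 but E2 = 1.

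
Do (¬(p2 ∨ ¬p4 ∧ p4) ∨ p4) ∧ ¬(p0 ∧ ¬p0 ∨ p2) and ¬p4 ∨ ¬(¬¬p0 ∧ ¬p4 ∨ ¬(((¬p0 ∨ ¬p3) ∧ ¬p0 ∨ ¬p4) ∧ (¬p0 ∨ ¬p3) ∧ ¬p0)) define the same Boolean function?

E1: (¬(p2 ∨ ¬p4 ∧ p4) ∨ p4) ∧ ¬(p0 ∧ ¬p0 ∨ p2)
    = (¬p2 ∨ p4) ∧ ¬(p0 ∧ ¬p0 ∨ p2)   (complement / identity)
    = (¬p2 ∨ p4) ∧ ¬p2   (complement / identity)
    = ¬p2   (absorption)
E2: ¬p4 ∨ ¬(¬¬p0 ∧ ¬p4 ∨ ¬(((¬p0 ∨ ¬p3) ∧ ¬p0 ∨ ¬p4) ∧ (¬p0 ∨ ¬p3) ∧ ¬p0))
    = ¬p4 ∨ ¬(¬¬p0 ∧ ¬p4 ∨ ¬((¬p0 ∨ ¬p3) ∧ ¬p0))   (absorption)
    = ¬p4 ∨ ¬(¬¬p0 ∧ ¬p4 ∨ ¬¬p0)   (absorption)
    = ¬p4 ∨ ¬¬¬p0   (absorption)
    = ¬p4 ∨ ¬p0   (double negation)
These differ: at p0=0, p2=1, p3=1, p4=0, E1 = 0 but E2 = 1.

No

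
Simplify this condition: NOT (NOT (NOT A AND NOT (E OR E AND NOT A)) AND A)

NOT A

NOT (NOT (NOT A AND NOT (E OR E AND NOT A)) AND A)
= NOT (NOT (NOT A AND NOT E) AND A)   — absorption
= NOT ((A OR E) AND A)   — De Morgan
= NOT A   — absorption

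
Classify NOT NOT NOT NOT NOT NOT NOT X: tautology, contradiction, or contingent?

contingent

NOT NOT NOT NOT NOT NOT NOT X
= NOT NOT NOT NOT NOT X   [double negation]
= NOT NOT NOT X   [double negation]
= NOT X   [double negation]
This depends on X, so it is not a constant.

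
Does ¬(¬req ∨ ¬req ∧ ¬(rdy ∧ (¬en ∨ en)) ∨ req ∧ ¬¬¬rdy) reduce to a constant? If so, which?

¬(¬req ∨ ¬req ∧ ¬(rdy ∧ (¬en ∨ en)) ∨ req ∧ ¬¬¬rdy)
= ¬(¬req ∨ ¬req ∧ ¬(rdy ∧ (¬en ∨ en)) ∨ req ∧ ¬rdy)   — double negation
= ¬(¬req ∨ ¬req ∧ ¬rdy ∨ req ∧ ¬rdy)   — complement / identity
= ¬(¬req ∨ ¬rdy)   — distribution
= req ∧ rdy   — De Morgan
This depends on rdy, req, so it is not a constant.

no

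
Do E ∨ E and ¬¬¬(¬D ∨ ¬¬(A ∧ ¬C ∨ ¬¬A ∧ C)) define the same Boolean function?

No

E1: E ∨ E
    = E
E2: ¬¬¬(¬D ∨ ¬¬(A ∧ ¬C ∨ ¬¬A ∧ C))
    = ¬¬¬(¬D ∨ ¬¬(A ∧ ¬C ∨ A ∧ C))
    = ¬(¬D ∨ ¬¬(A ∧ ¬C ∨ A ∧ C))
    = D ∧ ¬(A ∧ ¬C ∨ A ∧ C)
    = D ∧ ¬A
These differ: at A=1, C=0, D=0, E=1, E1 = 1 but E2 = 0.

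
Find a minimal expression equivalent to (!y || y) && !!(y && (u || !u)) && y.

y

(!y || y) && !!(y && (u || !u)) && y
= !!(y && (u || !u)) && y
= !!y && y
= y && y
= y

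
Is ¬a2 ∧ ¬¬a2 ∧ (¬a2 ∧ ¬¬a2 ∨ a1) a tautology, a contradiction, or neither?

contradiction

¬a2 ∧ ¬¬a2 ∧ (¬a2 ∧ ¬¬a2 ∨ a1)
= ¬a2 ∧ ¬¬a2   [absorption]
= ¬a2 ∧ a2   [double negation]
= False   [complement]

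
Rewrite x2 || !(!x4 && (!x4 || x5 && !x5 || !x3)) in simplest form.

x2 || x4

x2 || !(!x4 && (!x4 || x5 && !x5 || !x3))
= x2 || !(!x4 && (!x4 || !x3))
= x2 || !!x4
= x2 || x4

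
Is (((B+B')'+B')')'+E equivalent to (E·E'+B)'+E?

Yes

E1: (((B+B')'+B')')'+E
    = ((B+B')·B)'+E   (De Morgan)
    = B'+E   (complement / identity)
E2: (E·E'+B)'+E
    = B'+E   (complement / identity)
Both reduce to B'+E, so they are equivalent.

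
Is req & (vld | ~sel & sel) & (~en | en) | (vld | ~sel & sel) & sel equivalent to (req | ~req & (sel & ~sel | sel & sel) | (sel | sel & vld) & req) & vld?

Yes

E1: req & (vld | ~sel & sel) & (~en | en) | (vld | ~sel & sel) & sel
    = req & (vld | ~sel & sel) | (vld | ~sel & sel) & sel   [complement / identity]
    = (req | sel) & (vld | ~sel & sel)   [distribution]
    = (req | sel) & vld   [complement / identity]
E2: (req | ~req & (sel & ~sel | sel & sel) | (sel | sel & vld) & req) & vld
    = (req | ~req & sel | (sel | sel & vld) & req) & vld   [distribution]
    = (req | ~req & sel | sel & req) & vld   [absorption]
    = (req | sel) & vld   [distribution]
Both reduce to (req | sel) & vld, so they are equivalent.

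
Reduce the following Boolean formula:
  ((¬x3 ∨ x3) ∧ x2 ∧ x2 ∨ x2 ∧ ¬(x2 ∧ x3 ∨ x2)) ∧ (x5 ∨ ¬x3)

x2 ∧ (x5 ∨ ¬x3)

((¬x3 ∨ x3) ∧ x2 ∧ x2 ∨ x2 ∧ ¬(x2 ∧ x3 ∨ x2)) ∧ (x5 ∨ ¬x3)
= (x2 ∧ x2 ∨ x2 ∧ ¬(x2 ∧ x3 ∨ x2)) ∧ (x5 ∨ ¬x3)   — complement / identity
= (x2 ∧ x2 ∨ x2 ∧ ¬x2) ∧ (x5 ∨ ¬x3)   — absorption
= x2 ∧ (x5 ∨ ¬x3)   — distribution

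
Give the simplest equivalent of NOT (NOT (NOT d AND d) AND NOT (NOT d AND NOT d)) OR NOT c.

NOT d OR NOT c

NOT (NOT (NOT d AND d) AND NOT (NOT d AND NOT d)) OR NOT c
= NOT d AND d OR NOT d AND NOT d OR NOT c   [De Morgan]
= (d OR NOT d) AND NOT d OR NOT c   [distribution]
= NOT d OR NOT c   [complement / identity]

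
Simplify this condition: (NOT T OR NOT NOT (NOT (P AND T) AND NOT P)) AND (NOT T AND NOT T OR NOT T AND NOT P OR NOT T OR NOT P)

NOT T OR NOT P

(NOT T OR NOT NOT (NOT (P AND T) AND NOT P)) AND (NOT T AND NOT T OR NOT T AND NOT P OR NOT T OR NOT P)
= (NOT T OR NOT (P AND T OR P)) AND (NOT T AND NOT T OR NOT T AND NOT P OR NOT T OR NOT P)   (De Morgan)
= (NOT T OR NOT (P AND T OR P)) AND ((NOT T OR NOT P) AND NOT T OR NOT T OR NOT P)   (distribution)
= (NOT T OR NOT (P AND T OR P)) AND (NOT T OR NOT P)   (absorption)
= (NOT T OR NOT P) AND (NOT T OR NOT P)   (absorption)
= NOT T OR NOT P   (idempotence)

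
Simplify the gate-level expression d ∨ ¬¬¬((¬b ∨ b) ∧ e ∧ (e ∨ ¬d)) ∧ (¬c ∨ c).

d ∨ ¬e

d ∨ ¬¬¬((¬b ∨ b) ∧ e ∧ (e ∨ ¬d)) ∧ (¬c ∨ c)
= d ∨ ¬((¬b ∨ b) ∧ e ∧ (e ∨ ¬d)) ∧ (¬c ∨ c)   [double negation]
= d ∨ ¬((¬b ∨ b) ∧ e ∧ (e ∨ ¬d))   [complement / identity]
= d ∨ ¬(e ∧ (e ∨ ¬d))   [complement / identity]
= d ∨ ¬e   [absorption]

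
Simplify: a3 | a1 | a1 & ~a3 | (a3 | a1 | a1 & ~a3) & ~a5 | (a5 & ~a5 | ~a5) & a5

a3 | a1

a3 | a1 | a1 & ~a3 | (a3 | a1 | a1 & ~a3) & ~a5 | (a5 & ~a5 | ~a5) & a5
= a3 | a1 | a1 & ~a3 | (a5 & ~a5 | ~a5) & a5   — absorption
= a3 | a1 | a1 & ~a3 | ~a5 & a5   — complement / identity
= a3 | a1 | ~a5 & a5   — absorption
= a3 | a1   — complement / identity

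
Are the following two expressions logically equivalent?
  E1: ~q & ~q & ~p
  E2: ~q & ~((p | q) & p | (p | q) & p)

E1: ~q & ~q & ~p
    = ~q & ~p   [idempotence]
E2: ~q & ~((p | q) & p | (p | q) & p)
    = ~q & ~((p | q) & p)   [idempotence]
    = ~q & ~p   [absorption]
Both reduce to ~q & ~p, so they are equivalent.

Yes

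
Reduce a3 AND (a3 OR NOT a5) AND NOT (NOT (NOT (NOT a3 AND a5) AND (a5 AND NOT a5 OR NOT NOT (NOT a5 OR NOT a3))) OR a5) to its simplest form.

a3 AND (a3 OR NOT a5) AND NOT (NOT (NOT (NOT a3 AND a5) AND (a5 AND NOT a5 OR NOT NOT (NOT a5 OR NOT a3))) OR a5)
= a3 AND NOT (NOT (NOT (NOT a3 AND a5) AND (a5 AND NOT a5 OR NOT NOT (NOT a5 OR NOT a3))) OR a5)
= a3 AND NOT (NOT (NOT (NOT a3 AND a5) AND NOT NOT (NOT a5 OR NOT a3)) OR a5)
= a3 AND NOT (NOT a3 AND a5 OR NOT (NOT a5 OR NOT a3) OR a5)
= a3 AND NOT (NOT a3 AND a5 OR a5 AND a3 OR a5)
= a3 AND NOT (a5 OR a5)
= a3 AND NOT a5

a3 AND NOT a5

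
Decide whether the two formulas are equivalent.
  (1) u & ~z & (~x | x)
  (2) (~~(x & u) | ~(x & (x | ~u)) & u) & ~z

Yes

E1: u & ~z & (~x | x)
    = u & ~z
E2: (~~(x & u) | ~(x & (x | ~u)) & u) & ~z
    = (~~(x & u) | ~x & u) & ~z
    = (x & u | ~x & u) & ~z
    = u & ~z
Both reduce to u & ~z, so they are equivalent.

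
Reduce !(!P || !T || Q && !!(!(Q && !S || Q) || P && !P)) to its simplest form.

!(!P || !T || Q && !!(!(Q && !S || Q) || P && !P))
= !(!P || !T || Q && !!!(Q && !S || Q))   [complement / identity]
= !(!P || !T || Q && !(Q && !S || Q))   [double negation]
= !(!P || !T || Q && !Q)   [absorption]
= !(!P || !T)   [complement / identity]
= P && T   [De Morgan]

P && T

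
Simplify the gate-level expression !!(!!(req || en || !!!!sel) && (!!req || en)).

!!(!!(req || en || !!!!sel) && (!!req || en))
= !!((req || en || !!!!sel) && (!!req || en))
= (req || en || !!!!sel) && (!!req || en)
= (req || en || !!!!sel) && (req || en)
= (req || en || !!sel) && (req || en)
= (req || en || sel) && (req || en)
= req || en

req || en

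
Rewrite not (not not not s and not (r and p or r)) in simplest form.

s or r

not (not not not s and not (r and p or r))
= not (not not not s and not r)   (absorption)
= not not s or r   (De Morgan)
= s or r   (double negation)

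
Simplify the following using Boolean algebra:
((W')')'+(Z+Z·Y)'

((W')')'+(Z+Z·Y)'
= W'+(Z+Z·Y)'   (double negation)
= W'+Z'   (absorption)

W'+Z'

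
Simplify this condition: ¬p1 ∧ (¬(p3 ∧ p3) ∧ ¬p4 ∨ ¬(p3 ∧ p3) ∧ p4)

¬p1 ∧ (¬(p3 ∧ p3) ∧ ¬p4 ∨ ¬(p3 ∧ p3) ∧ p4)
= ¬p1 ∧ ¬(p3 ∧ p3)   (distribution)
= ¬p1 ∧ ¬p3   (idempotence)

¬p1 ∧ ¬p3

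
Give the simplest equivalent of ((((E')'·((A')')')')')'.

E'+A

((((E')'·((A')')')')')'
= ((((E')'·A')')')'   [double negation]
= ((E')'·A')'   [double negation]
= E'+A   [De Morgan]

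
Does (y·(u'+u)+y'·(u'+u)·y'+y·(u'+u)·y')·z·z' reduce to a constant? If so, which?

yes, False

(y·(u'+u)+y'·(u'+u)·y'+y·(u'+u)·y')·z·z'
= (y·(u'+u)+(u'+u)·y')·z·z'   (distribution)
= (u'+u)·z·z'   (distribution)
= z·z'   (complement / identity)
= 0   (complement)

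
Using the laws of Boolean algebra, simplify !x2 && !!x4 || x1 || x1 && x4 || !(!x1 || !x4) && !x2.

!x2 && x4 || x1

!x2 && !!x4 || x1 || x1 && x4 || !(!x1 || !x4) && !x2
= !x2 && !!x4 || x1 || x1 && x4 || x1 && x4 && !x2   (De Morgan)
= !x2 && x4 || x1 || x1 && x4 || x1 && x4 && !x2   (double negation)
= !x2 && x4 || x1 || x1 && x4   (absorption)
= !x2 && x4 || x1   (absorption)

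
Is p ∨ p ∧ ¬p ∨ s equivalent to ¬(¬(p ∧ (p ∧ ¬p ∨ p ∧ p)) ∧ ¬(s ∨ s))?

E1: p ∨ p ∧ ¬p ∨ s
    = p ∨ s   [complement / identity]
E2: ¬(¬(p ∧ (p ∧ ¬p ∨ p ∧ p)) ∧ ¬(s ∨ s))
    = p ∧ (p ∧ ¬p ∨ p ∧ p) ∨ s ∨ s   [De Morgan]
    = p ∧ (p ∧ ¬p ∨ p ∧ p) ∨ s   [idempotence]
    = p ∧ p ∨ s   [distribution]
    = p ∨ s   [idempotence]
Both reduce to p ∨ s, so they are equivalent.

Yes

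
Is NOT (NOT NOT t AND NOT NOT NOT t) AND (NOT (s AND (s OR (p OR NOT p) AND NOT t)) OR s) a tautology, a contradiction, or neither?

NOT (NOT NOT t AND NOT NOT NOT t) AND (NOT (s AND (s OR (p OR NOT p) AND NOT t)) OR s)
= NOT (NOT NOT t AND NOT NOT NOT t) AND (NOT (s AND (s OR NOT t)) OR s)   (complement / identity)
= (NOT t OR NOT NOT t) AND (NOT (s AND (s OR NOT t)) OR s)   (De Morgan)
= (NOT t OR NOT NOT t) AND (NOT s OR s)   (absorption)
= NOT t OR NOT NOT t   (complement / identity)
= NOT t OR t   (double negation)
= TRUE   (complement)

tautology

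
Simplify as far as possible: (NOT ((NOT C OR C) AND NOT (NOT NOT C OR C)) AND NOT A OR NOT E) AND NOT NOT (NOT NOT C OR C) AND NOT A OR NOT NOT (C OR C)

(NOT ((NOT C OR C) AND NOT (NOT NOT C OR C)) AND NOT A OR NOT E) AND NOT NOT (NOT NOT C OR C) AND NOT A OR NOT NOT (C OR C)
= (NOT NOT (NOT NOT C OR C) AND NOT A OR NOT E) AND NOT NOT (NOT NOT C OR C) AND NOT A OR NOT NOT (C OR C)   [complement / identity]
= NOT NOT (NOT NOT C OR C) AND NOT A OR NOT NOT (C OR C)   [absorption]
= NOT NOT (C OR C) AND NOT A OR NOT NOT (C OR C)   [double negation]
= NOT NOT (C OR C)   [absorption]
= C OR C   [double negation]
= C   [idempotence]

C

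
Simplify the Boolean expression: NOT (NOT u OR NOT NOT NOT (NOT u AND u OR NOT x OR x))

NOT (NOT u OR NOT NOT NOT (NOT u AND u OR NOT x OR x))
= NOT (NOT u OR NOT (NOT u AND u OR NOT x OR x))   — double negation
= NOT (NOT u OR NOT (NOT x OR x))   — complement / identity
= u AND (NOT x OR x)   — De Morgan
= u   — complement / identity

u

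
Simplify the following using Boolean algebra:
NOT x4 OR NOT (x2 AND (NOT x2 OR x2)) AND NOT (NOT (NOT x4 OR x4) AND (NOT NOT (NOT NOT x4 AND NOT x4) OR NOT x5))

NOT x4 OR NOT x2

NOT x4 OR NOT (x2 AND (NOT x2 OR x2)) AND NOT (NOT (NOT x4 OR x4) AND (NOT NOT (NOT NOT x4 AND NOT x4) OR NOT x5))
= NOT x4 OR NOT (x2 AND (NOT x2 OR x2)) AND NOT (NOT (NOT x4 OR x4) AND (NOT (NOT x4 OR x4) OR NOT x5))
= NOT x4 OR NOT (x2 AND (NOT x2 OR x2)) AND NOT NOT (NOT x4 OR x4)
= NOT x4 OR NOT (x2 AND (NOT x2 OR x2)) AND (NOT x4 OR x4)
= NOT x4 OR NOT (x2 AND (NOT x2 OR x2))
= NOT x4 OR NOT x2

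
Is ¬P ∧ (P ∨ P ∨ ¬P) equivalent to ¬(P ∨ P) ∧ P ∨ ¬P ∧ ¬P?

Yes

E1: ¬P ∧ (P ∨ P ∨ ¬P)
    = ¬P ∧ (P ∨ ¬P)   — idempotence
    = ¬P   — complement / identity
E2: ¬(P ∨ P) ∧ P ∨ ¬P ∧ ¬P
    = ¬P ∧ P ∨ ¬P ∧ ¬P   — idempotence
    = ¬P   — distribution
Both reduce to ¬P, so they are equivalent.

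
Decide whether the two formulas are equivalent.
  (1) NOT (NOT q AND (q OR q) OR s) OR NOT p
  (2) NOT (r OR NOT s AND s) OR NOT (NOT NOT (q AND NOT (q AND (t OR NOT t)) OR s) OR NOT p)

No

E1: NOT (NOT q AND (q OR q) OR s) OR NOT p
    = NOT (NOT q AND q OR s) OR NOT p   (idempotence)
    = NOT s OR NOT p   (complement / identity)
E2: NOT (r OR NOT s AND s) OR NOT (NOT NOT (q AND NOT (q AND (t OR NOT t)) OR s) OR NOT p)
    = NOT (r OR NOT s AND s) OR NOT (q AND NOT (q AND (t OR NOT t)) OR s) AND p   (De Morgan)
    = NOT r OR NOT (q AND NOT (q AND (t OR NOT t)) OR s) AND p   (complement / identity)
    = NOT r OR NOT (q AND NOT q OR s) AND p   (complement / identity)
    = NOT r OR NOT s AND p   (complement / identity)
These differ: at p=0, q=0, r=1, s=1, t=0, E1 = 1 but E2 = 0.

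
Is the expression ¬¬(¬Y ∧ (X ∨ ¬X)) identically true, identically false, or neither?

¬¬(¬Y ∧ (X ∨ ¬X))
= ¬¬¬Y
= ¬Y
This depends on Y, so it is not a constant.

neither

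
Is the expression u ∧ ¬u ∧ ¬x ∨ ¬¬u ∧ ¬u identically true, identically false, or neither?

u ∧ ¬u ∧ ¬x ∨ ¬¬u ∧ ¬u
= u ∧ ¬u ∧ ¬x ∨ u ∧ ¬u
= u ∧ ¬u
= False

identically false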